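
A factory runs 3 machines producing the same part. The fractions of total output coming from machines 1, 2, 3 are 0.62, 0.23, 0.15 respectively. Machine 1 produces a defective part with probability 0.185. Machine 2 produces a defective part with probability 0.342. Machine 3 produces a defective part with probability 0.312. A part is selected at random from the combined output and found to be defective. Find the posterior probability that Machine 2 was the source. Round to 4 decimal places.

Posterior probability ≈ 0.3275

P(defective|M1) = 0.185; P(defective|M2) = 0.342; P(defective|M3) = 0.312.
Prior × likelihood for each source: 0.62·0.185=0.1147, 0.23·0.342=0.07866, 0.15·0.312=0.04680. Summing gives P(defective) = 0.24016.
P(Machine 2 | defective) = 0.07866 / 0.24016 = 0.3275.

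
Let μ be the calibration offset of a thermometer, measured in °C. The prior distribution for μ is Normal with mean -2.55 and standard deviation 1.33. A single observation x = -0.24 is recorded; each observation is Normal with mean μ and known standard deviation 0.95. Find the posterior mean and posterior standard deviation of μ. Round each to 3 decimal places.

With known σ, the Normal prior is conjugate. Weight on the data is w = (n/σ²)/(n/σ² + 1/τ₀²) = 1.10803/(1.10803+0.565323) = 0.66216.
Posterior mean = w·x̄ + (1−w)·μ₀ = 0.66216·-0.24 + 0.33784·-2.55 = -1.020. Posterior variance = 1/(1.10803+0.565323) = 0.597601, so SD = 0.773.

Posterior mean ≈ -1.020; posterior SD ≈ 0.773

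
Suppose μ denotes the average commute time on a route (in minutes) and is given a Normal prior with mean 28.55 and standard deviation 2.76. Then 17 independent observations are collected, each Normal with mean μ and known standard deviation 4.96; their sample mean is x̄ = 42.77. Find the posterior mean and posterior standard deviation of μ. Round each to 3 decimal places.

With known σ, the Normal prior is conjugate. Weight on the data is w = (n/σ²)/(n/σ² + 1/τ₀²) = 0.691012/(0.691012+0.131275) = 0.84035.
Posterior mean = w·x̄ + (1−w)·μ₀ = 0.84035·42.77 + 0.15965·28.55 = 40.500. Posterior variance = 1/(0.691012+0.131275) = 1.21612, so SD = 1.103.

Posterior mean ≈ 40.500; posterior SD ≈ 1.103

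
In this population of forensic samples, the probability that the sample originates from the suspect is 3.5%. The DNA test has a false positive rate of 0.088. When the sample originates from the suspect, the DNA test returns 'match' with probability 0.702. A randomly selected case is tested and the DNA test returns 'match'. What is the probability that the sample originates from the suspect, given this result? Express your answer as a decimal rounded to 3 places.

P(H | E) ≈ 0.224

Write H for 'the sample originates from the suspect'. Prior odds H:¬H = 0.035/0.965 = 0.036269. For the 'match' outcome, the likelihood ratio is 0.702/0.088 = 7.9773.
Posterior odds = 0.036269 × 7.9773 = 0.28933, so P(H|E) = 0.28933/(1+0.28933) = 0.224.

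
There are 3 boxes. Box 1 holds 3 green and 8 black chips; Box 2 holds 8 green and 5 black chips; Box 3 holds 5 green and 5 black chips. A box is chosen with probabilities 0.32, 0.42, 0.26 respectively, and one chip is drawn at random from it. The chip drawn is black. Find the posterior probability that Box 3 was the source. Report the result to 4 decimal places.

Tabulate prior·likelihood by source: [1] prior 0.32, lik 0.7273, product 0.2327; [2] prior 0.42, lik 0.3846, product 0.1615; [3] prior 0.26, lik 0.5, product 0.1300.
Normalizing constant = 0.52427; the posterior for Box 3 is its product over the sum, 0.1300/0.52427 = 0.2480.

Posterior probability ≈ 0.2480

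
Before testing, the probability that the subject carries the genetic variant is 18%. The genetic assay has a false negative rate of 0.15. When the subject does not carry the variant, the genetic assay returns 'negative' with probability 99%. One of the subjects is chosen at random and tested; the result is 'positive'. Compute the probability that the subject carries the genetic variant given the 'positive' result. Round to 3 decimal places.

P(H | E) ≈ 0.949

Write H for 'the subject carries the genetic variant'. Prior odds H:¬H = 0.18/0.82 = 0.21951. For the 'positive' outcome, the likelihood ratio is 0.85/0.01 = 85.000.
Posterior odds = 0.21951 × 85.000 = 18.659, so P(H|E) = 18.659/(1+18.659) = 0.949.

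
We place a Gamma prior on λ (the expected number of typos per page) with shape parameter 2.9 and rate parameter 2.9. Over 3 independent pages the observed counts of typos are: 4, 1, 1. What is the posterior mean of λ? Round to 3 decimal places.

Posterior mean ≈ 1.508

The Poisson likelihood adds the total count to the shape and the number of exposure periods to the rate. Here ∑xᵢ = 6 and n = 3, so shape 2.9→8.9 and rate 2.9→5.9.
E[λ | data] = 8.9/5.9 = 1.508.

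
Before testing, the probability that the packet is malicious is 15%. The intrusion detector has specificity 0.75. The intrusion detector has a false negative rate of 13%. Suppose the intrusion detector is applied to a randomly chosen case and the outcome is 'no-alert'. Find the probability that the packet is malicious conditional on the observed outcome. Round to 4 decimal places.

Let H be the event that the packet is malicious. P(H) = 0.15, so P(¬H) = 0.85. With E the 'no-alert' result, P(E|H) = 0.13 and P(E|¬H) = 0.75.
P(E) = 0.13·0.15 + 0.75·0.85 = 0.019500 + 0.63750 = 0.65700.
By Bayes' theorem, P(H|E) = 0.019500 / 0.65700 = 0.0297.

P(H | E) ≈ 0.0297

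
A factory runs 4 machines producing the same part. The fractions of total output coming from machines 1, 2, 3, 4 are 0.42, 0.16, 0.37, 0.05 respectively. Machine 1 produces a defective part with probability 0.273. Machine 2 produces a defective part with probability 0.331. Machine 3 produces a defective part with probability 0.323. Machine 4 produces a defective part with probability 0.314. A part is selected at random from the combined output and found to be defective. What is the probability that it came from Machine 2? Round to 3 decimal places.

P(defective|M1) = 0.273; P(defective|M2) = 0.331; P(defective|M3) = 0.323; P(defective|M4) = 0.314.
Prior × likelihood for each source: 0.42·0.273=0.1147, 0.16·0.331=0.05296, 0.37·0.323=0.1195, 0.05·0.314=0.01570. Summing gives P(defective) = 0.30283.
P(Machine 2 | defective) = 0.05296 / 0.30283 = 0.175.

Posterior probability ≈ 0.175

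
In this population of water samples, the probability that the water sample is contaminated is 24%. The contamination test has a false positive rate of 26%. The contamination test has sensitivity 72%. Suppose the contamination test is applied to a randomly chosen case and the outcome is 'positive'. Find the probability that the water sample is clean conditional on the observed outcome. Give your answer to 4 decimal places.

P(¬H | E) ≈ 0.5335

Let H be the event that the water sample is contaminated. P(H) = 0.24, so P(¬H) = 0.76. With E the 'positive' result, P(E|H) = 0.72 and P(E|¬H) = 0.26.
P(E) = 0.72·0.24 + 0.26·0.76 = 0.17280 + 0.19760 = 0.37040.
By Bayes' theorem, P(H|E) = 0.17280 / 0.37040 = 0.4665. Hence P(¬H|E) = 1 − 0.4665 = 0.5335.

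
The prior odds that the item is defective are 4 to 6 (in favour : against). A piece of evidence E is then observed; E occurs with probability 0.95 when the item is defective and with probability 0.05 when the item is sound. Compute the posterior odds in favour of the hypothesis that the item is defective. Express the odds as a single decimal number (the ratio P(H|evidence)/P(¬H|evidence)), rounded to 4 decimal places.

Posterior odds ≈ 12.6667

Prior odds = 4/6 = 0.66667.
Likelihood ratio for E = 0.95/0.05 = 19.000.
Posterior odds = prior odds × LR = 12.667.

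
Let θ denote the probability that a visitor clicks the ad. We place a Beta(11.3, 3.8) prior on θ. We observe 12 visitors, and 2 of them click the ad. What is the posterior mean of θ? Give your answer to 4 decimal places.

The binomial likelihood is conjugate to the Beta prior: with 2 successes and 10 failures, the posterior is Beta(11.3+2, 3.8+10) = Beta(13.3, 13.8).
E[θ | data] = 13.3/(13.3+13.8) = 0.4908.

Posterior mean ≈ 0.4908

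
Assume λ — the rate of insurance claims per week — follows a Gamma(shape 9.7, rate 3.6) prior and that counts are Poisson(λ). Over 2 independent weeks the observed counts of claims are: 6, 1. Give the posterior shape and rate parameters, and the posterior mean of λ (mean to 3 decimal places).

Posterior: Gamma(shape=16.7, rate=5.6); mean ≈ 2.982

The Poisson likelihood adds the total count to the shape and the number of exposure periods to the rate. Here ∑xᵢ = 7 and n = 2, so shape 9.7→16.7 and rate 3.6→5.6.
Posterior mean = shape/rate = 16.7/5.6 = 2.982.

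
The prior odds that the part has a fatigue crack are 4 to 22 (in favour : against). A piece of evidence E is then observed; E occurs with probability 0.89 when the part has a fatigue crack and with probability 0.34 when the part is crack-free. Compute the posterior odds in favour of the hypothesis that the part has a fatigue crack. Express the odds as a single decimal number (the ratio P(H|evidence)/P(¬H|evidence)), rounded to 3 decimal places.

Prior odds = 4/22 = 0.18182.
Likelihood ratio for E = 0.89/0.34 = 2.6176.
Posterior odds = prior odds × LR = 0.47594.

Posterior odds ≈ 0.476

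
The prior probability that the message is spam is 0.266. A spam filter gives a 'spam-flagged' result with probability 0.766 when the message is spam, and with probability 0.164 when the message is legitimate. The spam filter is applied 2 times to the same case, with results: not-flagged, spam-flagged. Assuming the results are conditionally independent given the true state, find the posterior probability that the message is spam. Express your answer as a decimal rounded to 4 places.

Let H be the event that the message is spam; start with P(H) = 0.266. P('spam-flagged'|H) = 0.766, P('spam-flagged'|¬H) = 0.164.
Update on result 1 ('not-flagged'): P(H) ← 0.234·0.2660 / (0.234·0.2660 + 0.836·0.7340) = 0.062244/0.67587 = 0.0921.
Update on result 2 ('spam-flagged'): P(H) ← 0.766·0.0921 / (0.766·0.0921 + 0.164·0.9079) = 0.070545/0.21944 = 0.3215.

Posterior P(H) ≈ 0.3215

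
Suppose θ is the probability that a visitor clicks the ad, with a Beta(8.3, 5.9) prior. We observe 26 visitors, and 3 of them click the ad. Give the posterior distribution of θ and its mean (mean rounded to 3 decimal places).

The binomial likelihood is conjugate to the Beta prior: with 3 successes and 23 failures, the posterior is Beta(8.3+3, 5.9+23) = Beta(11.3, 28.9).
E[θ | data] = 11.3/(11.3+28.9) = 0.281.

Posterior: Beta(11.3, 28.9); mean ≈ 0.281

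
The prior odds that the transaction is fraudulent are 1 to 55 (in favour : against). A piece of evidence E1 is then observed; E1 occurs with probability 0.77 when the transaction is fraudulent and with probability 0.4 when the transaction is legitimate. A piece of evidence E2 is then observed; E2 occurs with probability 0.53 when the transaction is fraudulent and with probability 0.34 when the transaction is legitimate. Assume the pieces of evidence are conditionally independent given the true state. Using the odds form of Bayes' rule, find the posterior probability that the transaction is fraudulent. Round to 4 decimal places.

Posterior probability ≈ 0.0517

Prior odds = 1/55 = 0.018182. In log-odds, ln(0.018182) = -4.0073.
Add log likelihood ratios: ln(1.9250) + ln(1.5588) = 1.0989.
Posterior log-odds = -2.9085, so posterior odds = exp(-2.9085) = 0.054559. Converting, P(H|E) = 0.054559/1.0546 = 0.0517.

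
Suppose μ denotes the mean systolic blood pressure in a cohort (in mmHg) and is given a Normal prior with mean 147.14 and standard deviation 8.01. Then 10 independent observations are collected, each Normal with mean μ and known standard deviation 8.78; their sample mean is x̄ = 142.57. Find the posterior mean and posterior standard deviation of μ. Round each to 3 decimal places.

Posterior mean ≈ 143.060; posterior SD ≈ 2.623

With known σ, the Normal prior is conjugate. Weight on the data is w = (n/σ²)/(n/σ² + 1/τ₀²) = 0.129721/(0.129721+0.0155860) = 0.89274.
Posterior mean = w·x̄ + (1−w)·μ₀ = 0.89274·142.57 + 0.10726·147.14 = 143.060. Posterior variance = 1/(0.129721+0.0155860) = 6.88197, so SD = 2.623.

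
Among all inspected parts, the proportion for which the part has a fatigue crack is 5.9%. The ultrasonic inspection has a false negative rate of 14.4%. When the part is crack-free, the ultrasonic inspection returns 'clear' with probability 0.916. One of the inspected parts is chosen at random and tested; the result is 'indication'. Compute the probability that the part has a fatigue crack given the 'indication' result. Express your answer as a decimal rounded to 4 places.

Let H be the event that the part has a fatigue crack. P(H) = 0.059, so P(¬H) = 0.941. With E the 'indication' result, P(E|H) = 0.856 and P(E|¬H) = 0.084.
P(E) = 0.856·0.059 + 0.084·0.941 = 0.050504 + 0.079044 = 0.12955.
By Bayes' theorem, P(H|E) = 0.050504 / 0.12955 = 0.3898.

P(H | E) ≈ 0.3898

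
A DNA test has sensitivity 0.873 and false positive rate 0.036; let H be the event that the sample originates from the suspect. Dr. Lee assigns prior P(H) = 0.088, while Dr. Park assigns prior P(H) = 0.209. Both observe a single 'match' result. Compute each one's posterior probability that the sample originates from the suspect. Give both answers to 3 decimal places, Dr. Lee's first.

Dr. Lee: 0.701; Dr. Park: 0.865

The likelihood ratio for a 'match' result is 0.873/0.036 = 24.250.
Dr. Lee: prior odds 0.088/0.912 = 0.096491; posterior odds 2.3399; posterior probability 0.701.
Dr. Park: prior odds 0.209/0.791 = 0.26422; posterior odds 6.4074; posterior probability 0.865.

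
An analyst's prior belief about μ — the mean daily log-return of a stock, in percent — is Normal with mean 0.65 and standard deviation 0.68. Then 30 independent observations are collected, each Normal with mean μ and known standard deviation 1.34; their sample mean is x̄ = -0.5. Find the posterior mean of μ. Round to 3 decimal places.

With known σ, the Normal prior is conjugate. Weight on the data is w = (n/σ²)/(n/σ² + 1/τ₀²) = 16.7075/(16.7075+2.16263) = 0.88539.
Posterior mean = w·x̄ + (1−w)·μ₀ = 0.88539·-0.5 + 0.11461·0.65 = -0.368.

Posterior mean ≈ -0.368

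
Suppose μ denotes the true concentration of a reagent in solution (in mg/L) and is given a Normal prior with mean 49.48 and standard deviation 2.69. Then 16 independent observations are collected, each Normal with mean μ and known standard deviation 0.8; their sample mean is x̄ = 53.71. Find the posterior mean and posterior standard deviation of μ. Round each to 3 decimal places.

Prior precision 1/τ₀² = 1/2.69² = 0.138196; data precision n/σ² = 16/0.8² = 25.0000.
Posterior precision = 0.138196 + 25.0000 = 25.1382, giving posterior SD = 1/√25.1382 = 0.199.
Posterior mean = (0.138196·49.48 + 25.0000·53.71) / 25.1382 = 53.687.

Posterior mean ≈ 53.687; posterior SD ≈ 0.199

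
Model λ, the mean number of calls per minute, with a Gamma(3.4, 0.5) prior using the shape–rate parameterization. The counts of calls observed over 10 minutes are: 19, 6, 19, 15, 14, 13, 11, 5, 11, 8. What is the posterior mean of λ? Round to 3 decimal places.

The Poisson likelihood adds the total count to the shape and the number of exposure periods to the rate. Here ∑xᵢ = 121 and n = 10, so shape 3.4→124.4 and rate 0.5→10.5.
Posterior mean = shape/rate = 124.4/10.5 = 11.848.

Posterior mean ≈ 11.848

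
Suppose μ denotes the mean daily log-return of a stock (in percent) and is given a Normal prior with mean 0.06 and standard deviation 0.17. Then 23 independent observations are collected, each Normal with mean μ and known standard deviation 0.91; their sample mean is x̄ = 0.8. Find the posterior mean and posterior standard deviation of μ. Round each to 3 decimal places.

With known σ, the Normal prior is conjugate. Weight on the data is w = (n/σ²)/(n/σ² + 1/τ₀²) = 27.7744/(27.7744+34.6021) = 0.44527.
Posterior mean = w·x̄ + (1−w)·μ₀ = 0.44527·0.8 + 0.55473·0.06 = 0.390. Posterior variance = 1/(27.7744+34.6021) = 0.0160317, so SD = 0.127.

Posterior mean ≈ 0.390; posterior SD ≈ 0.127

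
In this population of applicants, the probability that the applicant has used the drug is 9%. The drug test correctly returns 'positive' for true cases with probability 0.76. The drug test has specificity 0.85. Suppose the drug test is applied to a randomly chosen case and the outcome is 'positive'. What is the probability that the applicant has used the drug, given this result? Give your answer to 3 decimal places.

Write H for 'the applicant has used the drug'. Prior odds H:¬H = 0.09/0.91 = 0.098901. For the 'positive' outcome, the likelihood ratio is 0.76/0.15 = 5.0667.
Posterior odds = 0.098901 × 5.0667 = 0.50110, so P(H|E) = 0.50110/(1+0.50110) = 0.334.

P(H | E) ≈ 0.334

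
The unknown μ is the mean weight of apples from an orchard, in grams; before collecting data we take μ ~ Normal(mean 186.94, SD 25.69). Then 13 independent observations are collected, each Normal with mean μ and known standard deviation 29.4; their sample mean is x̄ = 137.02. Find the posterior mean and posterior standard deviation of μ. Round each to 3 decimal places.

Posterior mean ≈ 141.589; posterior SD ≈ 7.772

Prior precision 1/τ₀² = 1/25.69² = 0.00151521; data precision n/σ² = 13/29.4² = 0.0150400.
Posterior precision = 0.00151521 + 0.0150400 = 0.0165552, giving posterior SD = 1/√0.0165552 = 7.772.
Posterior mean = (0.00151521·186.94 + 0.0150400·137.02) / 0.0165552 = 141.589.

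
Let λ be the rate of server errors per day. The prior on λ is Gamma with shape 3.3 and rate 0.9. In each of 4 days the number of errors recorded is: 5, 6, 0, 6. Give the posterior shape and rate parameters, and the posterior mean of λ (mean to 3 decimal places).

Posterior: Gamma(shape=20.3, rate=4.9); mean ≈ 4.143

The Poisson likelihood adds the total count to the shape and the number of exposure periods to the rate. Here ∑xᵢ = 17 and n = 4, so shape 3.3→20.3 and rate 0.9→4.9.
E[λ | data] = 20.3/4.9 = 4.143.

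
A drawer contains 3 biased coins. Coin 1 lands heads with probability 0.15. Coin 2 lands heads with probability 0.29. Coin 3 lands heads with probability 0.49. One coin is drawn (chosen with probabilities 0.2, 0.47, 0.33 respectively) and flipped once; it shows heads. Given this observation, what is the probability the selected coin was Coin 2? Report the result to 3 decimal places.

P(heads|C1) = 0.15; P(heads|C2) = 0.29; P(heads|C3) = 0.49.
Prior × likelihood for each source: 0.2·0.15=0.03000, 0.47·0.29=0.1363, 0.33·0.49=0.1617. Summing gives P(heads) = 0.32800.
P(Coin 2 | heads) = 0.1363 / 0.32800 = 0.416.

Posterior probability ≈ 0.416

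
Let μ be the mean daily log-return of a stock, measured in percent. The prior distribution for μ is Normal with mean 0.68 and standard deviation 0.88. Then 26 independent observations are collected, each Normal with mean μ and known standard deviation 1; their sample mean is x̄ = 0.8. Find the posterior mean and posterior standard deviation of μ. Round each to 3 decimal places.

With known σ, the Normal prior is conjugate. Weight on the data is w = (n/σ²)/(n/σ² + 1/τ₀²) = 26.0000/(26.0000+1.29132) = 0.95268.
Posterior mean = w·x̄ + (1−w)·μ₀ = 0.95268·0.8 + 0.047316·0.68 = 0.794. Posterior variance = 1/(26.0000+1.29132) = 0.0366417, so SD = 0.191.

Posterior mean ≈ 0.794; posterior SD ≈ 0.191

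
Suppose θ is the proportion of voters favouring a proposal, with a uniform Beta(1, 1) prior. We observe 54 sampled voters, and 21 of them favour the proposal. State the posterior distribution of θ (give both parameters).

The binomial likelihood is conjugate to the Beta prior: with 21 successes and 33 failures, the posterior is Beta(1+21, 1+33) = Beta(22, 34).

Posterior: Beta(22, 34)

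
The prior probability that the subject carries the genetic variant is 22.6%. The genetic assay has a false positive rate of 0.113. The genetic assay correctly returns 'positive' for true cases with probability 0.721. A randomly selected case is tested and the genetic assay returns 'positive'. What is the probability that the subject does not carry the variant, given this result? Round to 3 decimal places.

Let H be the event that the subject carries the genetic variant. P(H) = 0.226, so P(¬H) = 0.774. With E the 'positive' result, P(E|H) = 0.721 and P(E|¬H) = 0.113.
P(E) = 0.721·0.226 + 0.113·0.774 = 0.16295 + 0.087462 = 0.25041.
By Bayes' theorem, P(H|E) = 0.16295 / 0.25041 = 0.651. Hence P(¬H|E) = 1 − 0.651 = 0.349.

P(¬H | E) ≈ 0.349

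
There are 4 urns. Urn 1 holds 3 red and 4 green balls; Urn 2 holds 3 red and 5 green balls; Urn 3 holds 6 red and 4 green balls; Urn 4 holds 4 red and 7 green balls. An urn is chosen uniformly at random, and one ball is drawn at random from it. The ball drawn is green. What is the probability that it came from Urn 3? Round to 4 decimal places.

Tabulate prior·likelihood by source: [1] prior 0.25, lik 0.5714, product 0.1429; [2] prior 0.25, lik 0.625, product 0.1562; [3] prior 0.25, lik 0.4, product 0.1000; [4] prior 0.25, lik 0.6364, product 0.1591.
Normalizing constant = 0.55820; the posterior for Urn 3 is its product over the sum, 0.1000/0.55820 = 0.1791.

Posterior probability ≈ 0.1791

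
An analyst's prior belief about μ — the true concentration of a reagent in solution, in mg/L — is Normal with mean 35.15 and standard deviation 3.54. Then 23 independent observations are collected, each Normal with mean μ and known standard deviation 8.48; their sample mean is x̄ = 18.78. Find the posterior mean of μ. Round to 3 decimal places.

Prior precision 1/τ₀² = 1/3.54² = 0.0797983; data precision n/σ² = 23/8.48² = 0.319842.
Posterior precision = 0.0797983 + 0.319842 = 0.399641.
Posterior mean = (0.0797983·35.15 + 0.319842·18.78) / 0.399641 = 22.049.

Posterior mean ≈ 22.049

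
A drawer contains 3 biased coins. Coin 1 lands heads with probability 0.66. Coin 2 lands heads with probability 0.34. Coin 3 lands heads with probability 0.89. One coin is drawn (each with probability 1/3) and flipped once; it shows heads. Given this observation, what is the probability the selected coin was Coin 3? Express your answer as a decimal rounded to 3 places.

Posterior probability ≈ 0.471

Tabulate prior·likelihood by source: [1] prior 0.333333, lik 0.66, product 0.2200; [2] prior 0.333333, lik 0.34, product 0.1133; [3] prior 0.333333, lik 0.89, product 0.2967.
Normalizing constant = 0.63000; the posterior for Coin 3 is its product over the sum, 0.2967/0.63000 = 0.471.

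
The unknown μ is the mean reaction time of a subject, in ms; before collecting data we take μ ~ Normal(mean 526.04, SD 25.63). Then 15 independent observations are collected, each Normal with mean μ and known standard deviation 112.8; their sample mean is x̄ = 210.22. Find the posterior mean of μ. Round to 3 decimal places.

Posterior mean ≈ 388.206

Prior precision 1/τ₀² = 1/25.63² = 0.00152231; data precision n/σ² = 15/112.8² = 0.00117889.
Posterior precision = 0.00152231 + 0.00117889 = 0.00270120.
Posterior mean = (0.00152231·526.04 + 0.00117889·210.22) / 0.00270120 = 388.206.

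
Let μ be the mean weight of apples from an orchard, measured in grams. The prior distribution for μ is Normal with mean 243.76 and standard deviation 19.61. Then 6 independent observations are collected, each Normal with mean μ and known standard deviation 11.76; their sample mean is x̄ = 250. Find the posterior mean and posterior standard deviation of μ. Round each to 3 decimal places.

Posterior mean ≈ 249.647; posterior SD ≈ 4.663

With known σ, the Normal prior is conjugate. Weight on the data is w = (n/σ²)/(n/σ² + 1/τ₀²) = 0.0433847/(0.0433847+0.00260043) = 0.94345.
Posterior mean = w·x̄ + (1−w)·μ₀ = 0.94345·250 + 0.056549·243.76 = 249.647. Posterior variance = 1/(0.0433847+0.00260043) = 21.7462, so SD = 4.663.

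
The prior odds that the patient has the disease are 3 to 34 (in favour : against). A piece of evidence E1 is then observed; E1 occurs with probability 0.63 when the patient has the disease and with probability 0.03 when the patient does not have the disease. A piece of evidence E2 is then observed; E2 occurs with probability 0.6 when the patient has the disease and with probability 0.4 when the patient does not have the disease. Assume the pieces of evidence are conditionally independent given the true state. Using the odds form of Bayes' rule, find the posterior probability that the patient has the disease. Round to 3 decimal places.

Posterior probability ≈ 0.735

Prior odds = 3/34 = 0.088235.
Likelihood ratio for E1 = 0.63/0.03 = 21.000.
Likelihood ratio for E2 = 0.6/0.4 = 1.5000.
Posterior odds = prior odds × LR₁ × LR₂ = 2.7794.
Posterior probability = odds/(1+odds) = 2.7794/3.7794 = 0.735.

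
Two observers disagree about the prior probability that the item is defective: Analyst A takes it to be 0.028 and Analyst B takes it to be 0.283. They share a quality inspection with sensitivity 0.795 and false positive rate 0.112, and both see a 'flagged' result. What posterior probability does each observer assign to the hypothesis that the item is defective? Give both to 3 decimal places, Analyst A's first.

P('+'|H) = 0.795, P('+'|¬H) = 0.112.
Analyst A: numerator 0.795·0.028 = 0.022260; evidence = 0.022260+0.112·0.972 = 0.13112; posterior = 0.170.
Analyst B: numerator 0.795·0.283 = 0.22498; evidence = 0.22498+0.112·0.717 = 0.30529; posterior = 0.737.

Analyst A: 0.170; Analyst B: 0.737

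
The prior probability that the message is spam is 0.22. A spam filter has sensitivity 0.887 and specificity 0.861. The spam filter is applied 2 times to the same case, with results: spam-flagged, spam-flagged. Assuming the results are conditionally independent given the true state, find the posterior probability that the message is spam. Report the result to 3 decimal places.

With H the event that the message is spam, the joint likelihood of the observed sequence is P(data|H) = 0.887·0.887 = 0.78677 and P(data|¬H) = 0.139·0.139 = 0.019321.
Bayes: P(H|data) = 0.22·0.78677 / (0.22·0.78677 + 0.78·0.019321) = 0.17309/0.18816 = 0.9199.

Posterior P(H) ≈ 0.920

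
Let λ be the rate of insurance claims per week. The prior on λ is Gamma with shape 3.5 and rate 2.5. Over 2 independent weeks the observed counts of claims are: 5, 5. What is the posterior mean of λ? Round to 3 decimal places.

Posterior mean ≈ 3.000

Total count ∑xᵢ = 10 over n = 2 weeks.
Gamma is conjugate to the Poisson likelihood: posterior is Gamma(shape = 3.5+10 = 13.5, rate = 2.5+2 = 4.5).
E[λ | data] = 13.5/4.5 = 3.000.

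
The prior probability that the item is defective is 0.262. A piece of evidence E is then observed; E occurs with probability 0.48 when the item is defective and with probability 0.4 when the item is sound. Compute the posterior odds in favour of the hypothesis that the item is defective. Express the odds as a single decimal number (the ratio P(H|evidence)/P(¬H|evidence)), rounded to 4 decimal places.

Prior odds = 0.262/(1−0.262) = 0.35501.
Likelihood ratio for E = 0.48/0.4 = 1.2000.
Posterior odds = prior odds × LR = 0.42602.

Posterior odds ≈ 0.4260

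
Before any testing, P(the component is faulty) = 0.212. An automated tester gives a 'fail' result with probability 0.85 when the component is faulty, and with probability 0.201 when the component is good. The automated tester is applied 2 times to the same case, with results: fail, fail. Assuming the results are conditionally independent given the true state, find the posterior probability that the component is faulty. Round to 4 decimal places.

Posterior P(H) ≈ 0.8279

With H the event that the component is faulty, the joint likelihood of the observed sequence is P(data|H) = 0.85·0.85 = 0.72250 and P(data|¬H) = 0.201·0.201 = 0.040401.
Bayes: P(H|data) = 0.212·0.72250 / (0.212·0.72250 + 0.788·0.040401) = 0.15317/0.18501 = 0.8279.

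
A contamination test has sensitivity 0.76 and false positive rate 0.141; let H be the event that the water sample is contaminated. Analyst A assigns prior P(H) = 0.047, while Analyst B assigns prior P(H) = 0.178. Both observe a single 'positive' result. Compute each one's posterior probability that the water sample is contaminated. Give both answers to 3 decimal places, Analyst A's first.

Analyst A: 0.210; Analyst B: 0.539

The likelihood ratio for a 'positive' result is 0.76/0.141 = 5.3901.
Analyst A: prior odds 0.047/0.953 = 0.049318; posterior odds 0.26583; posterior probability 0.210.
Analyst B: prior odds 0.178/0.822 = 0.21655; posterior odds 1.1672; posterior probability 0.539.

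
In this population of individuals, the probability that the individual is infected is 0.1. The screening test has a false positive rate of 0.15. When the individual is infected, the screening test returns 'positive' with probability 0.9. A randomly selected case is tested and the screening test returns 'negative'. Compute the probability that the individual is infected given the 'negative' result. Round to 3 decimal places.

P(H | E) ≈ 0.013

Let H be the event that the individual is infected. P(H) = 0.1, so P(¬H) = 0.9. With E the 'negative' result, P(E|H) = 0.1 and P(E|¬H) = 0.85.
P(E) = 0.1·0.1 + 0.85·0.9 = 0.010000 + 0.76500 = 0.77500.
By Bayes' theorem, P(H|E) = 0.010000 / 0.77500 = 0.013.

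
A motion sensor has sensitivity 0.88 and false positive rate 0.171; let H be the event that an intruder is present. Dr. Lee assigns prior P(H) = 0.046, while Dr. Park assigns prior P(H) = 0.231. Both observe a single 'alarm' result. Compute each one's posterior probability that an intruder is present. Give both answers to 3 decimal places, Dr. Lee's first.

P('+'|H) = 0.88, P('+'|¬H) = 0.171.
Dr. Lee: numerator 0.88·0.046 = 0.040480; evidence = 0.040480+0.171·0.954 = 0.20361; posterior = 0.199.
Dr. Park: numerator 0.88·0.231 = 0.20328; evidence = 0.20328+0.171·0.769 = 0.33478; posterior = 0.607.

Dr. Lee: 0.199; Dr. Park: 0.607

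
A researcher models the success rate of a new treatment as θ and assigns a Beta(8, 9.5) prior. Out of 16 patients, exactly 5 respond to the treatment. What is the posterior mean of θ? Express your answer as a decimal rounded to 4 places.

Posterior mean ≈ 0.3881

Observing 5 successes and 11 failures updates Beta(8, 9.5) by adding the success and failure counts to the two shape parameters: α = 8+5 = 13, β = 9.5+11 = 20.5.
Posterior mean = α/(α+β) = 13/33.5 = 0.3881.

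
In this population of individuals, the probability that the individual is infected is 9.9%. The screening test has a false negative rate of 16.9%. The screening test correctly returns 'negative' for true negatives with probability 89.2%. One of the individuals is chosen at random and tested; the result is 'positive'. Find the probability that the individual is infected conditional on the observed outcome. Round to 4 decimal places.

Write H for 'the individual is infected'. Prior odds H:¬H = 0.099/0.901 = 0.10988. For the 'positive' outcome, the likelihood ratio is 0.831/0.108 = 7.6944.
Posterior odds = 0.10988 × 7.6944 = 0.84545, so P(H|E) = 0.84545/(1+0.84545) = 0.4581.

P(H | E) ≈ 0.4581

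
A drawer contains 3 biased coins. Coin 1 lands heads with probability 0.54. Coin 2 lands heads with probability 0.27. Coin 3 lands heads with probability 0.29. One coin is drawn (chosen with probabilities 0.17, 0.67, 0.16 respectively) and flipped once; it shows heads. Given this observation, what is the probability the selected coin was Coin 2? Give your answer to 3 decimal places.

Posterior probability ≈ 0.567

P(heads|C1) = 0.54; P(heads|C2) = 0.27; P(heads|C3) = 0.29.
Prior × likelihood for each source: 0.17·0.54=0.09180, 0.67·0.27=0.1809, 0.16·0.29=0.04640. Summing gives P(heads) = 0.31910.
P(Coin 2 | heads) = 0.1809 / 0.31910 = 0.567.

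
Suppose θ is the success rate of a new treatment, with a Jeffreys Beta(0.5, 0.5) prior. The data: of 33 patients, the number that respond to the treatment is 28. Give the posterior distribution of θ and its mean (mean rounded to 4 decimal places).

Observing 28 successes and 5 failures updates Beta(0.5, 0.5) by adding the success and failure counts to the two shape parameters: α = 0.5+28 = 28.5, β = 0.5+5 = 5.5.
Posterior mean = α/(α+β) = 28.5/34 = 0.8382.

Posterior: Beta(28.5, 5.5); mean ≈ 0.8382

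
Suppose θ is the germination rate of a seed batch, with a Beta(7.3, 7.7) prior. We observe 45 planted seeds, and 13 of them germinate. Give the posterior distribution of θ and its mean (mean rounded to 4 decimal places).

Posterior: Beta(20.3, 39.7); mean ≈ 0.3383

Observing 13 successes and 32 failures updates Beta(7.3, 7.7) by adding the success and failure counts to the two shape parameters: α = 7.3+13 = 20.3, β = 7.7+32 = 39.7.
E[θ | data] = 20.3/(20.3+39.7) = 0.3383.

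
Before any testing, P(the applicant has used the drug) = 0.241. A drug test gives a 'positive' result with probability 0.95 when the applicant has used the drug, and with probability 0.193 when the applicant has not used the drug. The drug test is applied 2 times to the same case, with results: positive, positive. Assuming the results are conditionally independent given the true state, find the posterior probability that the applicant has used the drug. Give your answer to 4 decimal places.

Posterior P(H) ≈ 0.8850

With H the event that the applicant has used the drug, the joint likelihood of the observed sequence is P(data|H) = 0.95·0.95 = 0.90250 and P(data|¬H) = 0.193·0.193 = 0.037249.
Bayes: P(H|data) = 0.241·0.90250 / (0.241·0.90250 + 0.759·0.037249) = 0.21750/0.24577 = 0.8850.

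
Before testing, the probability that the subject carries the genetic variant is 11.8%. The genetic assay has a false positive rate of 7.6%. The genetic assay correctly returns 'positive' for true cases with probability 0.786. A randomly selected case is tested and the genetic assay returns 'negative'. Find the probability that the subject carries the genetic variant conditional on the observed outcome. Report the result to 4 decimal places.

P(H | E) ≈ 0.0301

Write H for 'the subject carries the genetic variant'. Prior odds H:¬H = 0.118/0.882 = 0.13379. For the 'negative' outcome, the likelihood ratio is 0.214/0.924 = 0.23160.
Posterior odds = 0.13379 × 0.23160 = 0.030985, so P(H|E) = 0.030985/(1+0.030985) = 0.0301.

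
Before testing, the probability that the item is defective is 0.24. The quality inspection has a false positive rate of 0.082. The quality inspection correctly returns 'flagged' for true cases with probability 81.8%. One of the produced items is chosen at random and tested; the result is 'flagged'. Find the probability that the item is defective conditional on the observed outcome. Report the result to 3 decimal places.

Let H be the event that the item is defective. P(H) = 0.24, so P(¬H) = 0.76. With E the 'flagged' result, P(E|H) = 0.818 and P(E|¬H) = 0.082.
P(E) = 0.818·0.24 + 0.082·0.76 = 0.19632 + 0.062320 = 0.25864.
By Bayes' theorem, P(H|E) = 0.19632 / 0.25864 = 0.759.

P(H | E) ≈ 0.759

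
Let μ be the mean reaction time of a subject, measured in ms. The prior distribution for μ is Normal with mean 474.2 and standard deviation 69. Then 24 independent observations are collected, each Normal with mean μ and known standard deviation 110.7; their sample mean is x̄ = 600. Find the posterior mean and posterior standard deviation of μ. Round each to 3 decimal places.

Posterior mean ≈ 587.815; posterior SD ≈ 21.474

Prior precision 1/τ₀² = 1/69² = 0.00021004; data precision n/σ² = 24/110.7² = 0.00195847.
Posterior precision = 0.00021004 + 0.00195847 = 0.00216851, giving posterior SD = 1/√0.00216851 = 21.474.
Posterior mean = (0.00021004·474.2 + 0.00195847·600) / 0.00216851 = 587.815.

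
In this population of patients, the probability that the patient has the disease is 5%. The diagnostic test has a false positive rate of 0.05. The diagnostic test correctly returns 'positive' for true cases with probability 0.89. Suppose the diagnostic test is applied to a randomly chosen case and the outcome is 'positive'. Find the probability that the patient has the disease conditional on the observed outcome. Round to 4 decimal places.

P(H | E) ≈ 0.4837

Let H be the event that the patient has the disease. P(H) = 0.05, so P(¬H) = 0.95. With E the 'positive' result, P(E|H) = 0.89 and P(E|¬H) = 0.05.
P(E) = 0.89·0.05 + 0.05·0.95 = 0.044500 + 0.047500 = 0.092000.
By Bayes' theorem, P(H|E) = 0.044500 / 0.092000 = 0.4837.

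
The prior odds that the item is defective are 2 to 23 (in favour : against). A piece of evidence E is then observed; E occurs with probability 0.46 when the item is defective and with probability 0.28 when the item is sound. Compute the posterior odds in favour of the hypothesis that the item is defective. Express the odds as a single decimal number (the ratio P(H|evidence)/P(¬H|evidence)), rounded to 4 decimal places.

Prior odds = 2/23 = 0.086957.
Likelihood ratio for E = 0.46/0.28 = 1.6429.
Posterior odds = prior odds × LR = 0.14286.

Posterior odds ≈ 0.1429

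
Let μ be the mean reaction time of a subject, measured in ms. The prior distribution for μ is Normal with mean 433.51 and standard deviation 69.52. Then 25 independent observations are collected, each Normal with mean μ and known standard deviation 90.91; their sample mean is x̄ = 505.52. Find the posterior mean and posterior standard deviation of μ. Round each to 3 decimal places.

With known σ, the Normal prior is conjugate. Weight on the data is w = (n/σ²)/(n/σ² + 1/τ₀²) = 0.00302494/(0.00302494+0.00020691) = 0.93598.
Posterior mean = w·x̄ + (1−w)·μ₀ = 0.93598·505.52 + 0.064022·433.51 = 500.910. Posterior variance = 1/(0.00302494+0.00020691) = 309.420, so SD = 17.590.

Posterior mean ≈ 500.910; posterior SD ≈ 17.590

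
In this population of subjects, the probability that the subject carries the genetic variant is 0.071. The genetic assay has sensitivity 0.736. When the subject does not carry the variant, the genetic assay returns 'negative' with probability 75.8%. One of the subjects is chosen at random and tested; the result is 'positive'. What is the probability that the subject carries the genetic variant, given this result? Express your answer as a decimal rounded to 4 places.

Write H for 'the subject carries the genetic variant'. Prior odds H:¬H = 0.071/0.929 = 0.076426. For the 'positive' outcome, the likelihood ratio is 0.736/0.242 = 3.0413.
Posterior odds = 0.076426 × 3.0413 = 0.23244, so P(H|E) = 0.23244/(1+0.23244) = 0.1886.

P(H | E) ≈ 0.1886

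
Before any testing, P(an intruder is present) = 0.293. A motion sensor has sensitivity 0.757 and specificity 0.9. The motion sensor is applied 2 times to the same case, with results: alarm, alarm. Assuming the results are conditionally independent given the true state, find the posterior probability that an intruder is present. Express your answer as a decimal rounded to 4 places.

Posterior P(H) ≈ 0.9596

With H the event that an intruder is present, the joint likelihood of the observed sequence is P(data|H) = 0.757·0.757 = 0.57305 and P(data|¬H) = 0.1·0.1 = 0.010000.
Bayes: P(H|data) = 0.293·0.57305 / (0.293·0.57305 + 0.707·0.010000) = 0.16790/0.17497 = 0.9596.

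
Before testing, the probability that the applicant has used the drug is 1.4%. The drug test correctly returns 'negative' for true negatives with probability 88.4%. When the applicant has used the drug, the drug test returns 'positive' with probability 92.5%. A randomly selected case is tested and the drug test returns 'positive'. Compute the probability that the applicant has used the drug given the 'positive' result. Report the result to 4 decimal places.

P(H | E) ≈ 0.1017

Write H for 'the applicant has used the drug'. Prior odds H:¬H = 0.014/0.986 = 0.014199. For the 'positive' outcome, the likelihood ratio is 0.925/0.116 = 7.9741.
Posterior odds = 0.014199 × 7.9741 = 0.11322, so P(H|E) = 0.11322/(1+0.11322) = 0.1017.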